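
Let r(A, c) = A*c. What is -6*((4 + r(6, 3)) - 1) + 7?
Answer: -119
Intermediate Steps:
-6*((4 + r(6, 3)) - 1) + 7 = -6*((4 + 6*3) - 1) + 7 = -6*((4 + 18) - 1) + 7 = -6*(22 - 1) + 7 = -6*21 + 7 = -126 + 7 = -119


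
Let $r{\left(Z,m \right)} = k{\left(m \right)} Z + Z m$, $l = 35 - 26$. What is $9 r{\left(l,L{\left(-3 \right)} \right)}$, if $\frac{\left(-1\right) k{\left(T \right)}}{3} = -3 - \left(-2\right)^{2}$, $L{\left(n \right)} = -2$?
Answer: $1539$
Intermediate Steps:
$l = 9$
$k{\left(T \right)} = 21$ ($k{\left(T \right)} = - 3 \left(-3 - \left(-2\right)^{2}\right) = - 3 \left(-3 - 4\right) = \left(-3\right) \left(-7\right) = 21$)
$r{\left(Z,m \right)} = 21 Z + Z m$
$9 r{\left(l,L{\left(-3 \right)} \right)} = 9 \cdot 9 \left(21 - 2\right) = 9 \cdot 9 \cdot 19 = 9 \cdot 171 = 1539$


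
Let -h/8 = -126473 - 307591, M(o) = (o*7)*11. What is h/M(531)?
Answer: 1157504/13629 ≈ 84.929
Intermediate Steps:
M(o) = 77*o (M(o) = (7*o)*11 = 77*o)
h = 3472512 (h = -8*(-126473 - 307591) = -8*(-434064) = 3472512)
h/M(531) = 3472512/((77*531)) = 3472512/40887 = 3472512*(1/40887) = 1157504/13629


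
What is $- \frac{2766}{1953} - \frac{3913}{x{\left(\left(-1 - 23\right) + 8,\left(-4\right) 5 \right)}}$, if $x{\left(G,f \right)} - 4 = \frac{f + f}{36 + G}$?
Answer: $- \frac{2549207}{1302} \approx -1957.9$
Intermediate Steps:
$x{\left(G,f \right)} = 4 + \frac{2 f}{36 + G}$ ($x{\left(G,f \right)} = 4 + \frac{f + f}{36 + G} = 4 + \frac{2 f}{36 + G}$)
$- \frac{2766}{1953} - \frac{3913}{x{\left(\left(-1 - 23\right) + 8,\left(-4\right) 5 \right)}} = - \frac{2766}{1953} - \frac{3913}{2 \frac{1}{36 + \left(\left(-1 - 23\right) + 8\right)} \left(72 - 20 + 2 \left(\left(-1 - 23\right) + 8\right)\right)} = \left(-2766\right) \frac{1}{1953} - \frac{3913}{2 \frac{1}{36 + \left(-24 + 8\right)} \left(72 - 20 + 2 \left(-24 + 8\right)\right)} = - \frac{922}{651} - \frac{3913}{2 \frac{1}{36 - 16} \left(72 - 20 + 2 \left(-16\right)\right)} = - \frac{922}{651} - \frac{3913}{2 \cdot \frac{1}{20} \left(72 - 20 - 32\right)} = - \frac{922}{651} - \frac{3913}{2 \cdot \frac{1}{20} \cdot 20} = - \frac{922}{651} - \frac{3913}{2} = - \frac{2549207}{1302}$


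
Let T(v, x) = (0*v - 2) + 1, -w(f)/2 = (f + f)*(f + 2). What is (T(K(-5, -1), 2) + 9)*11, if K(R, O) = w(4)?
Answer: 88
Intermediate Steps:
w(f) = -4*f*(2 + f) (w(f) = -2*(f + f)*(f + 2) = -2*2*f*(2 + f) = -4*f*(2 + f))
K(R, O) = -96 (K(R, O) = -4*4*(2 + 4) = -4*4*6 = -96)
T(v, x) = -1 (T(v, x) = (0 - 2) + 1 = -2 + 1 = -1)
(T(K(-5, -1), 2) + 9)*11 = (-1 + 9)*11 = 8*11 = 88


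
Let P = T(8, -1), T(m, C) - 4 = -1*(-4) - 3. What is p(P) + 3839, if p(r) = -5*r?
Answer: 3814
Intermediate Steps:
T(m, C) = 5 (T(m, C) = 4 + (-1*(-4) - 3) = 4 + (4 - 3) = 4 + 1 = 5)
P = 5
p(P) + 3839 = -5*5 + 3839 = -25 + 3839 = 3814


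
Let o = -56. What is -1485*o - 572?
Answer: 82588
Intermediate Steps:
-1485*o - 572 = -1485*(-56) - 572 = 83160 - 572 = 82588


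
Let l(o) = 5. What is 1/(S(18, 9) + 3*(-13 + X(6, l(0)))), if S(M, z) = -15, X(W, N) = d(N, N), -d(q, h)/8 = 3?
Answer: -1/126 ≈ -0.0079365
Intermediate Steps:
d(q, h) = -24 (d(q, h) = -8*3 = -24)
X(W, N) = -24
1/(S(18, 9) + 3*(-13 + X(6, l(0)))) = 1/(-15 + 3*(-13 - 24)) = 1/(-15 + 3*(-37)) = 1/(-15 - 111) = 1/(-126) = -1/126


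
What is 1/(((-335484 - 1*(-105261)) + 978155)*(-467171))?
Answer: -1/349412140372 ≈ -2.8620e-12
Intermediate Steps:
1/(((-335484 - 1*(-105261)) + 978155)*(-467171)) = -1/467171/((-335484 + 105261) + 978155) = -1/467171/(-230223 + 978155) = -1/467171/747932 = (1/747932)*(-1/467171) = -1/349412140372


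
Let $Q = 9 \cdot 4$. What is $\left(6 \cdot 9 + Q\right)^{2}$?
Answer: $8100$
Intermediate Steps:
$Q = 36$
$\left(6 \cdot 9 + Q\right)^{2} = \left(6 \cdot 9 + 36\right)^{2} = \left(54 + 36\right)^{2} = 90^{2} = 8100$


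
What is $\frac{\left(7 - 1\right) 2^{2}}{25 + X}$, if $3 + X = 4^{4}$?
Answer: $\frac{12}{139} \approx 0.086331$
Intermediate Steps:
$X = 253$ ($X = -3 + 4^{4} = -3 + 256 = 253$)
$\frac{\left(7 - 1\right) 2^{2}}{25 + X} = \frac{\left(7 - 1\right) 2^{2}}{25 + 253} = \frac{6 \cdot 4}{278} = 24 \cdot \frac{1}{278} = \frac{12}{139}$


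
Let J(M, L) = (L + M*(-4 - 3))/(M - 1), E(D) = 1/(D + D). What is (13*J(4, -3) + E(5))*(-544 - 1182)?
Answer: 3475301/15 ≈ 2.3169e+5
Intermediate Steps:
E(D) = 1/(2*D)
J(M, L) = (L - 7*M)/(-1 + M) (J(M, L) = (L + M*(-7))/(-1 + M) = (L - 7*M)/(-1 + M))
(13*J(4, -3) + E(5))*(-544 - 1182) = (13*((-3 - 7*4)/(-1 + 4)) + (1/2)/5)*(-544 - 1182) = (13*((-3 - 28)/3) + (1/2)*(1/5))*(-1726) = (13*((1/3)*(-31)) + 1/10)*(-1726) = (13*(-31/3) + 1/10)*(-1726) = (-403/3 + 1/10)*(-1726) = -4027/30*(-1726) = 3475301/15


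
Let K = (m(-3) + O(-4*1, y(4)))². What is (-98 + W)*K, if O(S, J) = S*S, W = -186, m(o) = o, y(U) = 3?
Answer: -47996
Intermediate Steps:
O(S, J) = S²
K = 169 (K = (-3 + (-4*1)²)² = (-3 + (-4)²)² = (-3 + 16)² = 13² = 169)
(-98 + W)*K = (-98 - 186)*169 = -284*169 = -47996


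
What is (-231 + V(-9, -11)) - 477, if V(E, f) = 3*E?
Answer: -735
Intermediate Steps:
(-231 + V(-9, -11)) - 477 = (-231 + 3*(-9)) - 477 = (-231 - 27) - 477 = -258 - 477 = -735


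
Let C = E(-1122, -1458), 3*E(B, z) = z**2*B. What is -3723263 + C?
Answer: -798758999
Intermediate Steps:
E(B, z) = B*z**2/3 (E(B, z) = (z**2*B)/3 = (B*z**2)/3 = B*z**2/3)
C = -795035736 (C = (1/3)*(-1122)*(-1458)**2 = (1/3)*(-1122)*2125764 = -795035736)
-3723263 + C = -3723263 - 795035736 = -798758999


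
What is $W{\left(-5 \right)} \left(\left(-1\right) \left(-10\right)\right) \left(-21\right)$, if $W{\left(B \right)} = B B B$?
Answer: $26250$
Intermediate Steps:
$W{\left(B \right)} = B^{3}$ ($W{\left(B \right)} = B^{2} B = B^{3}$)
$W{\left(-5 \right)} \left(\left(-1\right) \left(-10\right)\right) \left(-21\right) = \left(-5\right)^{3} \left(\left(-1\right) \left(-10\right)\right) \left(-21\right) = \left(-125\right) 10 \left(-21\right) = \left(-1250\right) \left(-21\right) = 26250$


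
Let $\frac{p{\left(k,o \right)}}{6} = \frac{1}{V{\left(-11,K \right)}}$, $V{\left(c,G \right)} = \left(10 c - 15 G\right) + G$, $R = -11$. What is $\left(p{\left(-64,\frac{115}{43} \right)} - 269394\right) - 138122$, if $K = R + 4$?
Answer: $- \frac{815033}{2} \approx -4.0752 \cdot 10^{5}$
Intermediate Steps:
$K = -7$ ($K = -11 + 4 = -7$)
$V{\left(c,G \right)} = - 14 G + 10 c$ ($V{\left(c,G \right)} = \left(- 15 G + 10 c\right) + G = - 14 G + 10 c$)
$p{\left(k,o \right)} = - \frac{1}{2}$ ($p{\left(k,o \right)} = \frac{6}{\left(-14\right) \left(-7\right) + 10 \left(-11\right)} = \frac{6}{98 - 110} = \frac{6}{-12} = 6 \left(- \frac{1}{12}\right) = - \frac{1}{2}$)
$\left(p{\left(-64,\frac{115}{43} \right)} - 269394\right) - 138122 = \left(- \frac{1}{2} - 269394\right) - 138122 = - \frac{538789}{2} - 138122 = - \frac{815033}{2}$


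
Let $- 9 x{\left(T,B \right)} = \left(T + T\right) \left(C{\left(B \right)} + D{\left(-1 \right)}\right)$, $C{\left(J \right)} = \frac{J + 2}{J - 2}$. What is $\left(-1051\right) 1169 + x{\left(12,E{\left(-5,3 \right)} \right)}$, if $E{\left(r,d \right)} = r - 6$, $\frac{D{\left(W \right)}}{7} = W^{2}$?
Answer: $- \frac{47916941}{39} \approx -1.2286 \cdot 10^{6}$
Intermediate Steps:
$C{\left(J \right)} = \frac{2 + J}{-2 + J}$
$D{\left(W \right)} = 7 W^{2}$
$E{\left(r,d \right)} = -6 + r$
$x{\left(T,B \right)} = - \frac{2 T \left(7 + \frac{2 + B}{-2 + B}\right)}{9}$ ($x{\left(T,B \right)} = - \frac{\left(T + T\right) \left(\frac{2 + B}{-2 + B} + 7 \left(-1\right)^{2}\right)}{9} = - \frac{2 T \left(\frac{2 + B}{-2 + B} + 7 \cdot 1\right)}{9} = - \frac{2 T \left(\frac{2 + B}{-2 + B} + 7\right)}{9} = - \frac{2 T \left(7 + \frac{2 + B}{-2 + B}\right)}{9}$)
$\left(-1051\right) 1169 + x{\left(12,E{\left(-5,3 \right)} \right)} = \left(-1051\right) 1169 + \frac{8}{9} \cdot 12 \frac{1}{-2 - 11} \left(3 - 2 \left(-6 - 5\right)\right) = -1228619 + \frac{8}{9} \cdot 12 \frac{1}{-2 - 11} \left(3 - -22\right) = -1228619 + \frac{8}{9} \cdot 12 \frac{1}{-13} \left(3 + 22\right) = -1228619 + \frac{8}{9} \cdot 12 \left(- \frac{1}{13}\right) 25 = -1228619 - \frac{800}{39} = - \frac{47916941}{39}$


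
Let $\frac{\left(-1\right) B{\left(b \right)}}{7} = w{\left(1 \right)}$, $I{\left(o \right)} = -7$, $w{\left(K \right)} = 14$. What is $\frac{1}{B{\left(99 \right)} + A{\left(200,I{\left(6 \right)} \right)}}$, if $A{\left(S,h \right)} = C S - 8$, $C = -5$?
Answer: $- \frac{1}{1106} \approx -0.00090416$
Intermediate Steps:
$B{\left(b \right)} = -98$ ($B{\left(b \right)} = \left(-7\right) 14 = -98$)
$A{\left(S,h \right)} = -8 - 5 S$ ($A{\left(S,h \right)} = - 5 S - 8 = -8 - 5 S$)
$\frac{1}{B{\left(99 \right)} + A{\left(200,I{\left(6 \right)} \right)}} = \frac{1}{-98 - 1008} = \frac{1}{-1106} = - \frac{1}{1106}$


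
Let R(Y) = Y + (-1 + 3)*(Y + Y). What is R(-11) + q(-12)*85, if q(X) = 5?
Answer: 370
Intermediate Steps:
R(Y) = 5*Y (R(Y) = Y + 2*(2*Y) = Y + 4*Y = 5*Y)
R(-11) + q(-12)*85 = 5*(-11) + 5*85 = -55 + 425 = 370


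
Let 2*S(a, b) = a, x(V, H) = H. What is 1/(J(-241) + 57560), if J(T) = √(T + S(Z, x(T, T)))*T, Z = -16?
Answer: 57560/3327615769 + 241*I*√249/3327615769 ≈ 1.7298e-5 + 1.1428e-6*I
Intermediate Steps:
S(a, b) = a/2
J(T) = T*√(-8 + T) (J(T) = √(T + (½)*(-16))*T = √(T - 8)*T = √(-8 + T)*T = T*√(-8 + T))
1/(J(-241) + 57560) = 1/(-241*√(-8 - 241) + 57560) = 1/(-241*I*√249 + 57560) = 1/(57560 - 241*I*√249)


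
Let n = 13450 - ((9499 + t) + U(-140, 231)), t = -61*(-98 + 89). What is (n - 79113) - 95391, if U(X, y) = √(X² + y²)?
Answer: -171102 - 7*√1489 ≈ -1.7137e+5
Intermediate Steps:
t = 549 (t = -61*(-9) = 549)
n = 3402 - 7*√1489 (n = 13450 - ((9499 + 549) + √((-140)² + 231²)) = 13450 - (10048 + √(19600 + 53361)) = 13450 - (10048 + √72961) = 13450 - (10048 + 7*√1489) = 13450 + (-10048 - 7*√1489) = 3402 - 7*√1489 ≈ 3131.9)
(n - 79113) - 95391 = ((3402 - 7*√1489) - 79113) - 95391 = (-75711 - 7*√1489) - 95391 = -171102 - 7*√1489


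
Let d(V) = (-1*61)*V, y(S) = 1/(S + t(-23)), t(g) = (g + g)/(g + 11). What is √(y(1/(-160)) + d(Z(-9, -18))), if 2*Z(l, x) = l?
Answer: √3708803802/3674 ≈ 16.576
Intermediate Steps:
Z(l, x) = l/2
t(g) = 2*g/(11 + g) (t(g) = (2*g)/(11 + g) = 2*g/(11 + g))
y(S) = 1/(23/6 + S) (y(S) = 1/(S + 2*(-23)/(11 - 23)) = 1/(S + 2*(-23)/(-12)) = 1/(S + 2*(-23)*(-1/12)) = 1/(S + 23/6) = 1/(23/6 + S))
d(V) = -61*V
√(y(1/(-160)) + d(Z(-9, -18))) = √(6/(23 + 6/(-160)) - 61*(-9)/2) = √(6/(23 + 6*(-1/160)) - 61*(-9/2)) = √(6/(23 - 3/80) + 549/2) = √(6/(1837/80) + 549/2) = √(6*(80/1837) + 549/2) = √(480/1837 + 549/2) = √(1009473/3674) = √3708803802/3674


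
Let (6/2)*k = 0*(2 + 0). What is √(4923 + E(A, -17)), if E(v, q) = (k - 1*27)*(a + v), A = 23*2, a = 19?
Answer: 12*√22 ≈ 56.285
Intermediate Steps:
k = 0 (k = (0*(2 + 0))/3 = (0*2)/3 = (⅓)*0 = 0)
A = 46
E(v, q) = -513 - 27*v (E(v, q) = (0 - 1*27)*(19 + v) = (0 - 27)*(19 + v) = -27*(19 + v) = -513 - 27*v)
√(4923 + E(A, -17)) = √(4923 + (-513 - 27*46)) = √(4923 + (-513 - 1242)) = √(4923 - 1755) = √3168 = 12*√22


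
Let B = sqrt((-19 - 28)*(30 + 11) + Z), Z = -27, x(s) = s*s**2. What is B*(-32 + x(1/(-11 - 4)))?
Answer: -108001*I*sqrt(1954)/3375 ≈ -1414.5*I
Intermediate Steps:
x(s) = s**3
B = I*sqrt(1954) (B = sqrt((-19 - 28)*(30 + 11) - 27) = sqrt(-47*41 - 27) = sqrt(-1927 - 27) = sqrt(-1954) = I*sqrt(1954) ≈ 44.204*I)
B*(-32 + x(1/(-11 - 4))) = (I*sqrt(1954))*(-32 + (1/(-11 - 4))**3) = (I*sqrt(1954))*(-32 + (1/(-15))**3) = (I*sqrt(1954))*(-32 + (-1/15)**3) = (I*sqrt(1954))*(-32 - 1/3375) = (I*sqrt(1954))*(-108001/3375) = -108001*I*sqrt(1954)/3375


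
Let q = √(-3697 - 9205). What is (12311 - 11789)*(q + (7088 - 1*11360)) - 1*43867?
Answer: -2273851 + 522*I*√12902 ≈ -2.2739e+6 + 59292.0*I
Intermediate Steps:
q = I*√12902 (q = √(-12902) = I*√12902 ≈ 113.59*I)
(12311 - 11789)*(q + (7088 - 1*11360)) - 1*43867 = (12311 - 11789)*(I*√12902 + (7088 - 1*11360)) - 1*43867 = 522*(I*√12902 + (7088 - 11360)) - 43867 = 522*(I*√12902 - 4272) - 43867 = 522*(-4272 + I*√12902) - 43867 = (-2229984 + 522*I*√12902) - 43867 = -2273851 + 522*I*√12902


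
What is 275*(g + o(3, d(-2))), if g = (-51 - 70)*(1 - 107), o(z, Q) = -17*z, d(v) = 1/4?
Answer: 3513125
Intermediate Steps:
d(v) = ¼
g = 12826 (g = -121*(-106) = 12826)
275*(g + o(3, d(-2))) = 275*(12826 - 17*3) = 275*(12826 - 51) = 275*12775 = 3513125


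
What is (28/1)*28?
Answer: 784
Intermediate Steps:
(28/1)*28 = (1*28)*28 = 28*28 = 784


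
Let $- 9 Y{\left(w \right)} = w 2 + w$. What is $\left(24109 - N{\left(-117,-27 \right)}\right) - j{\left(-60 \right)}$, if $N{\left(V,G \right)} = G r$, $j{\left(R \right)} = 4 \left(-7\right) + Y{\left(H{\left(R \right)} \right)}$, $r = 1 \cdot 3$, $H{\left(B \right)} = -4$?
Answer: $\frac{72650}{3} \approx 24217.0$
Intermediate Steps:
$Y{\left(w \right)} = - \frac{w}{3}$ ($Y{\left(w \right)} = - \frac{w 2 + w}{9} = - \frac{2 w + w}{9} = - \frac{3 w}{9} = - \frac{w}{3}$)
$r = 3$
$j{\left(R \right)} = - \frac{80}{3}$ ($j{\left(R \right)} = 4 \left(-7\right) - - \frac{4}{3} = -28 + \frac{4}{3} = - \frac{80}{3}$)
$N{\left(V,G \right)} = 3 G$ ($N{\left(V,G \right)} = G 3 = 3 G$)
$\left(24109 - N{\left(-117,-27 \right)}\right) - j{\left(-60 \right)} = \left(24109 - 3 \left(-27\right)\right) - - \frac{80}{3} = \left(24109 - -81\right) + \frac{80}{3} = \left(24109 + 81\right) + \frac{80}{3} = 24190 + \frac{80}{3} = \frac{72650}{3}$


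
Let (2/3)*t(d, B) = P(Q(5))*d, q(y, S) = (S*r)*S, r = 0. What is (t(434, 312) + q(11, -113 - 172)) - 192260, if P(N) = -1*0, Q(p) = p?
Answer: -192260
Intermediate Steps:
P(N) = 0
q(y, S) = 0 (q(y, S) = (S*0)*S = 0*S = 0)
t(d, B) = 0 (t(d, B) = 3*(0*d)/2 = (3/2)*0 = 0)
(t(434, 312) + q(11, -113 - 172)) - 192260 = (0 + 0) - 192260 = 0 - 192260 = -192260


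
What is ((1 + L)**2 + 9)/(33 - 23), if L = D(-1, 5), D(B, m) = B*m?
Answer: 5/2 ≈ 2.5000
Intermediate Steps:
L = -5 (L = -1*5 = -5)
((1 + L)**2 + 9)/(33 - 23) = ((1 - 5)**2 + 9)/(33 - 23) = ((-4)**2 + 9)/10 = (16 + 9)/10 = (1/10)*25 = 5/2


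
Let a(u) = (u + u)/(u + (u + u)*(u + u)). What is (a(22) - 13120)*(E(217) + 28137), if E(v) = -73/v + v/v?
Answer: -7129693572894/19313 ≈ -3.6917e+8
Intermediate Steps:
E(v) = 1 - 73/v (E(v) = -73/v + 1 = 1 - 73/v)
a(u) = 2*u/(u + 4*u**2) (a(u) = (2*u)/(u + (2*u)*(2*u)) = (2*u)/(u + 4*u**2) = 2*u/(u + 4*u**2))
(a(22) - 13120)*(E(217) + 28137) = (2/(1 + 4*22) - 13120)*((-73 + 217)/217 + 28137) = (2/(1 + 88) - 13120)*((1/217)*144 + 28137) = (2/89 - 13120)*(144/217 + 28137) = (2*(1/89) - 13120)*(6105873/217) = (2/89 - 13120)*(6105873/217) = -1167678/89*6105873/217 = -7129693572894/19313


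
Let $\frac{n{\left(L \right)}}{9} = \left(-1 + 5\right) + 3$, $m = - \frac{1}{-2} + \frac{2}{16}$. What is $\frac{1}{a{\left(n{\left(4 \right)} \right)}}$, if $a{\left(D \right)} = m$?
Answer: $\frac{8}{5} \approx 1.6$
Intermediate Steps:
$m = \frac{5}{8}$ ($m = \left(-1\right) \left(- \frac{1}{2}\right) + 2 \cdot \frac{1}{16} = \frac{1}{2} + \frac{1}{8} = \frac{5}{8} \approx 0.625$)
$n{\left(L \right)} = 63$ ($n{\left(L \right)} = 9 \left(\left(-1 + 5\right) + 3\right) = 9 \left(4 + 3\right) = 9 \cdot 7 = 63$)
$a{\left(D \right)} = \frac{5}{8}$
$\frac{1}{a{\left(n{\left(4 \right)} \right)}} = \frac{1}{\frac{5}{8}} = \frac{8}{5}$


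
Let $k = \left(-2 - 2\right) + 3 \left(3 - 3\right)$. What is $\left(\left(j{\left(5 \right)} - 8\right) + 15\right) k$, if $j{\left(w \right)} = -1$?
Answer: $-24$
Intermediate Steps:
$k = -4$ ($k = -4 + 3 \cdot 0 = -4 + 0 = -4$)
$\left(\left(j{\left(5 \right)} - 8\right) + 15\right) k = \left(\left(-1 - 8\right) + 15\right) \left(-4\right) = \left(-9 + 15\right) \left(-4\right) = 6 \left(-4\right) = -24$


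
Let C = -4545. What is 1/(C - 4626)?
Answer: -1/9171 ≈ -0.00010904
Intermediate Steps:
1/(C - 4626) = 1/(-4545 - 4626) = 1/(-9171) = -1/9171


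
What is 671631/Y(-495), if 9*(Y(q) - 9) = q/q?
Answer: 6044679/82 ≈ 73716.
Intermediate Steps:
Y(q) = 82/9 (Y(q) = 9 + (q/q)/9 = 9 + (⅑)*1 = 9 + ⅑ = 82/9)
671631/Y(-495) = 671631/(82/9) = 671631*(9/82) = 6044679/82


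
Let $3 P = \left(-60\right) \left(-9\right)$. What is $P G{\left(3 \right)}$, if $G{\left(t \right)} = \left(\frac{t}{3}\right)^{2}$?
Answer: $180$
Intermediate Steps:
$G{\left(t \right)} = \frac{t^{2}}{9}$ ($G{\left(t \right)} = \left(t \frac{1}{3}\right)^{2} = \left(\frac{t}{3}\right)^{2} = \frac{t^{2}}{9}$)
$P = 180$ ($P = \frac{\left(-60\right) \left(-9\right)}{3} = \frac{1}{3} \cdot 540 = 180$)
$P G{\left(3 \right)} = 180 \frac{3^{2}}{9} = 180 \cdot \frac{1}{9} \cdot 9 = 180 \cdot 1 = 180$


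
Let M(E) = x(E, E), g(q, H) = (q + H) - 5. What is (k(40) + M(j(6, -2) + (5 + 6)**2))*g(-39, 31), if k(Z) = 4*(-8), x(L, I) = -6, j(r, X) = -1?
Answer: 494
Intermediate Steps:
k(Z) = -32
g(q, H) = -5 + H + q (g(q, H) = (H + q) - 5 = -5 + H + q)
M(E) = -6
(k(40) + M(j(6, -2) + (5 + 6)**2))*g(-39, 31) = (-32 - 6)*(-5 + 31 - 39) = -38*(-13) = 494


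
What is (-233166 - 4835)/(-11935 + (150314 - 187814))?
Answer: 238001/49435 ≈ 4.8144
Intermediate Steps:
(-233166 - 4835)/(-11935 + (150314 - 187814)) = -238001/(-11935 - 37500) = -238001/(-49435) = -238001*(-1/49435) = 238001/49435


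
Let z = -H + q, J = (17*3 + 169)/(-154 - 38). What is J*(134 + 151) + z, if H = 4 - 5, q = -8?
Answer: -5337/16 ≈ -333.56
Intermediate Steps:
H = -1
J = -55/48 (J = (51 + 169)/(-192) = 220*(-1/192) = -55/48 ≈ -1.1458)
z = -7 (z = -1*(-1) - 8 = 1 - 8 = -7)
J*(134 + 151) + z = -55*(134 + 151)/48 - 7 = -55/48*285 - 7 = -5225/16 - 7 = -5337/16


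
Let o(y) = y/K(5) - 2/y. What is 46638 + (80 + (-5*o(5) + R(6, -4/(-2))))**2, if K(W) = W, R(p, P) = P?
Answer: 52879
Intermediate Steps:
o(y) = -2/y + y/5 (o(y) = y/5 - 2/y = -2/y + y/5)
46638 + (80 + (-5*o(5) + R(6, -4/(-2))))**2 = 46638 + (80 + (-5*(-2/5 + (1/5)*5) - 4/(-2)))**2 = 46638 + (80 + (-5*(-2*1/5 + 1) - 4*(-1/2)))**2 = 46638 + (80 + (-5*(-2/5 + 1) + 2))**2 = 46638 + (80 + (-5*3/5 + 2))**2 = 46638 + (80 + (-3 + 2))**2 = 46638 + (80 - 1)**2 = 46638 + 79**2 = 46638 + 6241 = 52879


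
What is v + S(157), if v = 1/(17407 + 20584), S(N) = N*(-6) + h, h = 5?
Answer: -35597566/37991 ≈ -937.00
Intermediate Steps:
S(N) = 5 - 6*N (S(N) = N*(-6) + 5 = -6*N + 5 = 5 - 6*N)
v = 1/37991 ≈ 2.6322e-5
v + S(157) = 1/37991 + (5 - 6*157) = 1/37991 + (5 - 942) = 1/37991 - 937 = -35597566/37991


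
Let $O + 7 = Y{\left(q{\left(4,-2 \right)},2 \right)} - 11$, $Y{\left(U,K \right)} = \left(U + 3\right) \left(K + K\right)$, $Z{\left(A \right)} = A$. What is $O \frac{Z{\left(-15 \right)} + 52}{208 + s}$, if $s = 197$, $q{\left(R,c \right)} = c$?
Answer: $- \frac{518}{405} \approx -1.279$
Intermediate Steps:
$Y{\left(U,K \right)} = 2 K \left(3 + U\right)$ ($Y{\left(U,K \right)} = \left(3 + U\right) 2 K = 2 K \left(3 + U\right)$)
$O = -14$ ($O = -7 - \left(11 - 4 \left(3 - 2\right)\right) = -7 - \left(11 - 4\right) = -7 + \left(4 - 11\right) = -7 - 7 = -14$)
$O \frac{Z{\left(-15 \right)} + 52}{208 + s} = - 14 \frac{-15 + 52}{208 + 197} = - 14 \cdot \frac{37}{405} = - 14 \cdot 37 \cdot \frac{1}{405} = \left(-14\right) \frac{37}{405} = - \frac{518}{405}$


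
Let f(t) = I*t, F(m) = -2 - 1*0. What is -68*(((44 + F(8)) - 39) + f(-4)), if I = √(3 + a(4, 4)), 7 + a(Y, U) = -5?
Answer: -204 + 816*I ≈ -204.0 + 816.0*I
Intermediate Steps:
F(m) = -2 (F(m) = -2 + 0 = -2)
a(Y, U) = -12 (a(Y, U) = -7 - 5 = -12)
I = 3*I (I = √(3 - 12) = √(-9) = 3*I ≈ 3.0*I)
f(t) = 3*I*t (f(t) = (3*I)*t = 3*I*t)
-68*(((44 + F(8)) - 39) + f(-4)) = -68*(((44 - 2) - 39) + 3*I*(-4)) = -68*((42 - 39) - 12*I) = -68*(3 - 12*I) = -204 + 816*I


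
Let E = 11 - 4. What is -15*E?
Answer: -105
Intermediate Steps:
E = 7
-15*E = -15*7 = -105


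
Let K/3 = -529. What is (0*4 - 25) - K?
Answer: 1562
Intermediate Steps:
K = -1587 (K = 3*(-529) = -1587)
(0*4 - 25) - K = (0*4 - 25) - 1*(-1587) = (0 - 25) + 1587 = -25 + 1587 = 1562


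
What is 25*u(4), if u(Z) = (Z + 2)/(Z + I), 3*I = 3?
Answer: 30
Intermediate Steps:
I = 1 (I = (1/3)*3 = 1)
u(Z) = (2 + Z)/(1 + Z) (u(Z) = (Z + 2)/(Z + 1) = (2 + Z)/(1 + Z))
25*u(4) = 25*((2 + 4)/(1 + 4)) = 25*(6/5) = 30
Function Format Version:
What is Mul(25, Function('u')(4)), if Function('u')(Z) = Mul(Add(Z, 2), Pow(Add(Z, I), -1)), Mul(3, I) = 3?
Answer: 30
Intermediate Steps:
I = 1 (I = Mul(Rational(1, 3), 3) = 1)
Function('u')(Z) = Mul(Pow(Add(1, Z), -1), Add(2, Z)) (Function('u')(Z) = Mul(Add(Z, 2), Pow(Add(Z, 1), -1)) = Mul(Add(2, Z), Pow(Add(1, Z), -1)) = Mul(Pow(Add(1, Z), -1), Add(2, Z)))
Mul(25, Function('u')(4)) = Mul(25, Mul(Pow(Add(1, 4), -1), Add(2, 4))) = Mul(25, Mul(Pow(5, -1), 6)) = Mul(25, Mul(Rational(1, 5), 6)) = Mul(25, Rational(6, 5)) = 30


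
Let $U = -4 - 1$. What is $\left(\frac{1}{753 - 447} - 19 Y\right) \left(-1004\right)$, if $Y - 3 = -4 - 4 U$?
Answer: $\frac{55453430}{153} \approx 3.6244 \cdot 10^{5}$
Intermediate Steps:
$U = -5$ ($U = -4 - 1 = -5$)
$Y = 19$ ($Y = 3 - -16 = 3 + \left(-4 + 20\right) = 3 + 16 = 19$)
$\left(\frac{1}{753 - 447} - 19 Y\right) \left(-1004\right) = \left(\frac{1}{753 - 447} - 361\right) \left(-1004\right) = \left(\frac{1}{306} - 361\right) \left(-1004\right) = \left(- \frac{110465}{306}\right) \left(-1004\right) = \frac{55453430}{153}$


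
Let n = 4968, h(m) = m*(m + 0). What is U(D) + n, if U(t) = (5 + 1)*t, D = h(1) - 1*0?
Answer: 4974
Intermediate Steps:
h(m) = m² (h(m) = m*m = m²)
D = 1 (D = 1² - 1*0 = 1 + 0 = 1)
U(t) = 6*t
U(D) + n = 6*1 + 4968 = 6 + 4968 = 4974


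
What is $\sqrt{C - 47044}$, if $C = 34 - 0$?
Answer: $i \sqrt{47010} \approx 216.82 i$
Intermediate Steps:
$C = 34$ ($C = 34 + 0 = 34$)
$\sqrt{C - 47044} = \sqrt{34 - 47044} = \sqrt{-47010} = i \sqrt{47010}$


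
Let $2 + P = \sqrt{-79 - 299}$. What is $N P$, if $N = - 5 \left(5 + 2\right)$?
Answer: $70 - 105 i \sqrt{42} \approx 70.0 - 680.48 i$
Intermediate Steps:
$P = -2 + 3 i \sqrt{42}$ ($P = -2 + \sqrt{-79 - 299} = -2 + \sqrt{-378} = -2 + 3 i \sqrt{42} \approx -2.0 + 19.442 i$)
$N = -35$ ($N = \left(-5\right) 7 = -35$)
$N P = - 35 \left(-2 + 3 i \sqrt{42}\right) = 70 - 105 i \sqrt{42}$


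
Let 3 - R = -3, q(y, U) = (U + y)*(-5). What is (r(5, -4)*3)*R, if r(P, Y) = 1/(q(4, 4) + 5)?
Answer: -18/35 ≈ -0.51429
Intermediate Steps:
q(y, U) = -5*U - 5*y
R = 6 (R = 3 - 1*(-3) = 3 + 3 = 6)
r(P, Y) = -1/35 (r(P, Y) = 1/((-5*4 - 5*4) + 5) = 1/((-20 - 20) + 5) = 1/(-40 + 5) = 1/(-35) = -1/35)
(r(5, -4)*3)*R = -1/35*3*6 = -3/35*6 = -18/35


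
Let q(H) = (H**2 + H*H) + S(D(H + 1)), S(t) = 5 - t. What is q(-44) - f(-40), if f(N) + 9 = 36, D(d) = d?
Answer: 3893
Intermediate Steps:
f(N) = 27 (f(N) = -9 + 36 = 27)
q(H) = 4 - H + 2*H**2 (q(H) = (H**2 + H*H) + (5 - (H + 1)) = (H**2 + H**2) + (5 - (1 + H)) = 2*H**2 + (5 + (-1 - H)) = 2*H**2 + (4 - H) = 4 - H + 2*H**2)
q(-44) - f(-40) = (4 - 1*(-44) + 2*(-44)**2) - 1*27 = (4 + 44 + 2*1936) - 27 = (4 + 44 + 3872) - 27 = 3920 - 27 = 3893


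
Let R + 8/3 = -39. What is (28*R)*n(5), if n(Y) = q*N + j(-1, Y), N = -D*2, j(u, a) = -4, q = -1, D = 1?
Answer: 7000/3 ≈ 2333.3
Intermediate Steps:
N = -2 (N = -1*1*2 = -1*2 = -2)
R = -125/3 (R = -8/3 - 39 = -125/3 ≈ -41.667)
n(Y) = -2 (n(Y) = -1*(-2) - 4 = 2 - 4 = -2)
(28*R)*n(5) = (28*(-125/3))*(-2) = -3500/3*(-2) = 7000/3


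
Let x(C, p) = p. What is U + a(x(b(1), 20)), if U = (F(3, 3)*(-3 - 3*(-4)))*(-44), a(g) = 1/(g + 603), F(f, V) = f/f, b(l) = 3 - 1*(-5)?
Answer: -246707/623 ≈ -396.00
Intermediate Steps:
b(l) = 8 (b(l) = 3 + 5 = 8)
F(f, V) = 1
a(g) = 1/(603 + g)
U = -396 (U = (1*(-3 - 3*(-4)))*(-44) = (1*(-3 + 12))*(-44) = (1*9)*(-44) = 9*(-44) = -396)
U + a(x(b(1), 20)) = -396 + 1/(603 + 20) = -396 + 1/623 = -246707/623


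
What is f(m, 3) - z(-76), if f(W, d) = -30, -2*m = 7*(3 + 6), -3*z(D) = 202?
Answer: 112/3 ≈ 37.333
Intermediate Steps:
z(D) = -202/3 (z(D) = -⅓*202 = -202/3)
m = -63/2 (m = -7*(3 + 6)/2 = -7*9/2 = -½*63 = -63/2 ≈ -31.500)
f(m, 3) - z(-76) = -30 - 1*(-202/3) = -30 + 202/3 = 112/3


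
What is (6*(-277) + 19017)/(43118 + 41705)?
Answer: 17355/84823 ≈ 0.20460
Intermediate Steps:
(6*(-277) + 19017)/(43118 + 41705) = (-1662 + 19017)/84823 = 17355*(1/84823) = 17355/84823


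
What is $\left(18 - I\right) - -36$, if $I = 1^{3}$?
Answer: $53$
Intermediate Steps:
$I = 1$
$\left(18 - I\right) - -36 = \left(18 - 1\right) - -36 = \left(18 - 1\right) + 36 = 17 + 36 = 53$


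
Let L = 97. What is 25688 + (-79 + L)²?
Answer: 26012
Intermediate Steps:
25688 + (-79 + L)² = 25688 + (-79 + 97)² = 25688 + 18² = 25688 + 324 = 26012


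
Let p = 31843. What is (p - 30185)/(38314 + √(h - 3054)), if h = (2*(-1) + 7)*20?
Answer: 31762306/733982775 - 829*I*√2954/733982775 ≈ 0.043274 - 6.1387e-5*I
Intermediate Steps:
h = 100 (h = (-2 + 7)*20 = 5*20 = 100)
(p - 30185)/(38314 + √(h - 3054)) = (31843 - 30185)/(38314 + √(100 - 3054)) = 1658/(38314 + √(-2954)) = 1658/(38314 + I*√2954)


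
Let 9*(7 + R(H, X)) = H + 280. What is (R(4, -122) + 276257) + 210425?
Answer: 4380359/9 ≈ 4.8671e+5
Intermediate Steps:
R(H, X) = 217/9 + H/9 (R(H, X) = -7 + (H + 280)/9 = -7 + (280 + H)/9 = -7 + (280/9 + H/9) = 217/9 + H/9)
(R(4, -122) + 276257) + 210425 = ((217/9 + (1/9)*4) + 276257) + 210425 = ((217/9 + 4/9) + 276257) + 210425 = (221/9 + 276257) + 210425 = 2486534/9 + 210425 = 4380359/9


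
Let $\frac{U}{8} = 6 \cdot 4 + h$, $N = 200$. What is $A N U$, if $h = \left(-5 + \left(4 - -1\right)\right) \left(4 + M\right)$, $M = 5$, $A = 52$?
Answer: $1996800$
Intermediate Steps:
$h = 0$ ($h = \left(-5 + \left(4 - -1\right)\right) \left(4 + 5\right) = \left(-5 + \left(4 + 1\right)\right) 9 = \left(-5 + 5\right) 9 = 0 \cdot 9 = 0$)
$U = 192$ ($U = 8 \left(6 \cdot 4 + 0\right) = 8 \left(24 + 0\right) = 8 \cdot 24 = 192$)
$A N U = 52 \cdot 200 \cdot 192 = 10400 \cdot 192 = 1996800$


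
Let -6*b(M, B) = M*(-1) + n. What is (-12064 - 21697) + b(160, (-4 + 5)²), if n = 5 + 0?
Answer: -202411/6 ≈ -33735.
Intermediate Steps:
n = 5
b(M, B) = -⅚ + M/6 (b(M, B) = -(M*(-1) + 5)/6 = -(-M + 5)/6 = -(5 - M)/6 = -⅚ + M/6)
(-12064 - 21697) + b(160, (-4 + 5)²) = (-12064 - 21697) + (-⅚ + (⅙)*160) = -33761 + (-⅚ + 80/3) = -33761 + 155/6 = -202411/6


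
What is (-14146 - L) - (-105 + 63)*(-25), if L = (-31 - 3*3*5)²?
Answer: -20972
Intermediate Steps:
L = 5776 (L = (-31 - 9*5)² = (-31 - 45)² = (-76)² = 5776)
(-14146 - L) - (-105 + 63)*(-25) = (-14146 - 1*5776) - (-105 + 63)*(-25) = (-14146 - 5776) - (-42)*(-25) = -19922 - 1*1050 = -19922 - 1050 = -20972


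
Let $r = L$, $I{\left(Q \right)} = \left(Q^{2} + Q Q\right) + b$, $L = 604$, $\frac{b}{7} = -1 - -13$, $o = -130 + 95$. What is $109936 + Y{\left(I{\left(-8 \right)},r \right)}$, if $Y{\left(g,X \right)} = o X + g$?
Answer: $89008$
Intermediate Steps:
$o = -35$
$b = 84$ ($b = 7 \left(-1 - -13\right) = 7 \left(-1 + 13\right) = 7 \cdot 12 = 84$)
$I{\left(Q \right)} = 84 + 2 Q^{2}$ ($I{\left(Q \right)} = \left(Q^{2} + Q Q\right) + 84 = \left(Q^{2} + Q^{2}\right) + 84 = 2 Q^{2} + 84 = 84 + 2 Q^{2}$)
$r = 604$
$Y{\left(g,X \right)} = g - 35 X$ ($Y{\left(g,X \right)} = - 35 X + g = g - 35 X$)
$109936 + Y{\left(I{\left(-8 \right)},r \right)} = 109936 + \left(\left(84 + 2 \left(-8\right)^{2}\right) - 21140\right) = 109936 + \left(\left(84 + 2 \cdot 64\right) - 21140\right) = 109936 + \left(\left(84 + 128\right) - 21140\right) = 109936 + \left(212 - 21140\right) = 109936 - 20928 = 89008$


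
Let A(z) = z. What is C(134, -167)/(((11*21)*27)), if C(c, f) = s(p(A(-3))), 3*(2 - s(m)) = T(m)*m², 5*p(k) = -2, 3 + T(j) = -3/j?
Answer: 4/14175 ≈ 0.00028219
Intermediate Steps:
T(j) = -3 - 3/j
p(k) = -⅖ (p(k) = (⅕)*(-2) = -⅖)
s(m) = 2 - m²*(-3 - 3/m)/3 (s(m) = 2 - (-3 - 3/m)*m²/3 = 2 - m²*(-3 - 3/m)/3)
C(c, f) = 44/25 (C(c, f) = 2 - 2*(1 - ⅖)/5 = 2 - ⅖*⅗ = 2 - 6/25 = 44/25)
C(134, -167)/(((11*21)*27)) = 44/(25*(((11*21)*27))) = 44/(25*((231*27))) = (44/25)/6237 = (44/25)*(1/6237) = 4/14175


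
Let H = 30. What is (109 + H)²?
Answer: 19321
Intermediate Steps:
(109 + H)² = (109 + 30)² = 139² = 19321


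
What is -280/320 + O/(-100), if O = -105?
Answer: 7/40 ≈ 0.17500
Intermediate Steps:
-280/320 + O/(-100) = -280/320 - 105/(-100) = -280*1/320 - 105*(-1/100) = -7/8 + 21/20 = 7/40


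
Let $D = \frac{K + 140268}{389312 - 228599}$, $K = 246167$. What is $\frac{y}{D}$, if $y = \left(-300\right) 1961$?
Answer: $- \frac{2701355940}{11041} \approx -2.4467 \cdot 10^{5}$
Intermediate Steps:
$D = \frac{55205}{22959}$ ($D = \frac{246167 + 140268}{389312 - 228599} = \frac{386435}{160713} = 386435 \cdot \frac{1}{160713} = \frac{55205}{22959} \approx 2.4045$)
$y = -588300$
$\frac{y}{D} = - \frac{588300}{\frac{55205}{22959}} = \left(-588300\right) \frac{22959}{55205} = - \frac{2701355940}{11041}$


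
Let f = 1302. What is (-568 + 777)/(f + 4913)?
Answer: 19/565 ≈ 0.033628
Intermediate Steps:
(-568 + 777)/(f + 4913) = (-568 + 777)/(1302 + 4913) = 209/6215 = 209*(1/6215) = 19/565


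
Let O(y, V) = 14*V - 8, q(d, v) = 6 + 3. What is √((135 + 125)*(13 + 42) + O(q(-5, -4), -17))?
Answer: √14054 ≈ 118.55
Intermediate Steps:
q(d, v) = 9
O(y, V) = -8 + 14*V
√((135 + 125)*(13 + 42) + O(q(-5, -4), -17)) = √((135 + 125)*(13 + 42) + (-8 + 14*(-17))) = √(260*55 + (-8 - 238)) = √(14300 - 246) = √14054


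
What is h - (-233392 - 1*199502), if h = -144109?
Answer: 288785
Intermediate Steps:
h - (-233392 - 1*199502) = -144109 - (-233392 - 1*199502) = -144109 - (-233392 - 199502) = -144109 - 1*(-432894) = -144109 + 432894 = 288785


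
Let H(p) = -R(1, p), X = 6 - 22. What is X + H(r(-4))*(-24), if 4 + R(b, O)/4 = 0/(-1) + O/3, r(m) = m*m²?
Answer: -2448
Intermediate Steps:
r(m) = m³
R(b, O) = -16 + 4*O/3 (R(b, O) = -16 + 4*(0/(-1) + O/3) = -16 + 4*(0*(-1) + O*(⅓)) = -16 + 4*(0 + O/3) = -16 + 4*(O/3) = -16 + 4*O/3)
X = -16
H(p) = 16 - 4*p/3 (H(p) = -(-16 + 4*p/3) = 16 - 4*p/3)
X + H(r(-4))*(-24) = -16 + (16 - 4/3*(-4)³)*(-24) = -16 + (16 - 4/3*(-64))*(-24) = -16 + (16 + 256/3)*(-24) = -16 + (304/3)*(-24) = -16 - 2432 = -2448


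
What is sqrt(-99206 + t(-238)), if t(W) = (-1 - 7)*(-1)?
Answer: 3*I*sqrt(11022) ≈ 314.96*I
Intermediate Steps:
t(W) = 8 (t(W) = -8*(-1) = 8)
sqrt(-99206 + t(-238)) = sqrt(-99206 + 8) = sqrt(-99198) = 3*I*sqrt(11022)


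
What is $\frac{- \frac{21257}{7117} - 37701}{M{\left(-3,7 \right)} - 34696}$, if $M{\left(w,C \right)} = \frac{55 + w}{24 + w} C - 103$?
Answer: $\frac{805017822}{742623365} \approx 1.084$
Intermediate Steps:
$M{\left(w,C \right)} = -103 + \frac{C \left(55 + w\right)}{24 + w}$ ($M{\left(w,C \right)} = \frac{55 + w}{24 + w} C - 103 = \frac{C \left(55 + w\right)}{24 + w} - 103 = -103 + \frac{C \left(55 + w\right)}{24 + w}$)
$\frac{- \frac{21257}{7117} - 37701}{M{\left(-3,7 \right)} - 34696} = \frac{- \frac{21257}{7117} - 37701}{\frac{-2472 - -309 + 55 \cdot 7 + 7 \left(-3\right)}{24 - 3} - 34696} = \frac{\left(-21257\right) \frac{1}{7117} - 37701}{\frac{-2472 + 309 + 385 - 21}{21} - 34696} = \frac{- \frac{21257}{7117} - 37701}{\frac{1}{21} \left(-1799\right) - 34696} = - \frac{268339274}{7117 \left(- \frac{257}{3} - 34696\right)} = - \frac{268339274}{7117 \left(- \frac{104345}{3}\right)} = \left(- \frac{268339274}{7117}\right) \left(- \frac{3}{104345}\right) = \frac{805017822}{742623365}$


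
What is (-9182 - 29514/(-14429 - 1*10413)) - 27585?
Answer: -456668150/12421 ≈ -36766.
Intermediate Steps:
(-9182 - 29514/(-14429 - 1*10413)) - 27585 = (-9182 - 29514/(-14429 - 10413)) - 27585 = (-9182 - 29514/(-24842)) - 27585 = (-9182 - 29514*(-1/24842)) - 27585 = (-9182 + 14757/12421) - 27585 = -114034865/12421 - 27585 = -456668150/12421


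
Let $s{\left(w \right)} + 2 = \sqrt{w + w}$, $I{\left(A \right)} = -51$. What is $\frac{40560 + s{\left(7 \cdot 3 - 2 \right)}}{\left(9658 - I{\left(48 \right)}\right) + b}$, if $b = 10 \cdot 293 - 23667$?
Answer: $- \frac{20279}{5514} - \frac{\sqrt{38}}{11028} \approx -3.6783$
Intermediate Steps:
$b = -20737$ ($b = 2930 - 23667 = -20737$)
$s{\left(w \right)} = -2 + \sqrt{2} \sqrt{w}$ ($s{\left(w \right)} = -2 + \sqrt{w + w} = -2 + \sqrt{2 w} = -2 + \sqrt{2} \sqrt{w}$)
$\frac{40560 + s{\left(7 \cdot 3 - 2 \right)}}{\left(9658 - I{\left(48 \right)}\right) + b} = \frac{40560 - \left(2 - \sqrt{2} \sqrt{7 \cdot 3 - 2}\right)}{\left(9658 - -51\right) - 20737} = \frac{40560 - \left(2 - \sqrt{2} \sqrt{21 - 2}\right)}{\left(9658 + 51\right) - 20737} = \frac{40560 - \left(2 - \sqrt{2} \sqrt{19}\right)}{9709 - 20737} = \frac{40560 - \left(2 - \sqrt{38}\right)}{-11028} = \left(40558 + \sqrt{38}\right) \left(- \frac{1}{11028}\right) = - \frac{20279}{5514} - \frac{\sqrt{38}}{11028}$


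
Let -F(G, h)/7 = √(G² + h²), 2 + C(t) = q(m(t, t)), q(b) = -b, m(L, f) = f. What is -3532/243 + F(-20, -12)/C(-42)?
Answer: -3532/243 - 7*√34/10 ≈ -18.617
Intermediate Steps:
C(t) = -2 - t
F(G, h) = -7*√(G² + h²)
-3532/243 + F(-20, -12)/C(-42) = -3532/243 + (-7*√((-20)² + (-12)²))/(-2 - 1*(-42)) = -3532*1/243 + (-7*√(400 + 144))/(-2 + 42) = -3532/243 - 28*√34/40 = -3532/243 - 28*√34*(1/40) = -3532/243 - 7*√34/10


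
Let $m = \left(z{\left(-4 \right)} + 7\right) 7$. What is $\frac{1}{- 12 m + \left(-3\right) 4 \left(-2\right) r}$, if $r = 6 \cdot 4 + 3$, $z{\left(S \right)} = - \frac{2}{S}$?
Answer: $\frac{1}{18} \approx 0.055556$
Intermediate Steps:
$m = \frac{105}{2}$ ($m = \left(- \frac{2}{-4} + 7\right) 7 = \left(\left(-2\right) \left(- \frac{1}{4}\right) + 7\right) 7 = \left(\frac{1}{2} + 7\right) 7 = \frac{15}{2} \cdot 7 = \frac{105}{2} \approx 52.5$)
$r = 27$ ($r = 24 + 3 = 27$)
$\frac{1}{- 12 m + \left(-3\right) 4 \left(-2\right) r} = \frac{1}{\left(-12\right) \frac{105}{2} + \left(-3\right) 4 \left(-2\right) 27} = \frac{1}{-630 + \left(-12\right) \left(-2\right) 27} = \frac{1}{-630 + 24 \cdot 27} = \frac{1}{-630 + 648} = \frac{1}{18}$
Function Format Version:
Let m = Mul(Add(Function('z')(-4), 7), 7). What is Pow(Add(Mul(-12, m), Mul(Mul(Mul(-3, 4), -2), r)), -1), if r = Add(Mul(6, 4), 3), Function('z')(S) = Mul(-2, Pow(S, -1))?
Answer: Rational(1, 18) ≈ 0.055556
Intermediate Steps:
m = Rational(105, 2) (m = Mul(Add(Mul(-2, Pow(-4, -1)), 7), 7) = Mul(Add(Mul(-2, Rational(-1, 4)), 7), 7) = Mul(Add(Rational(1, 2), 7), 7) = Mul(Rational(15, 2), 7) = Rational(105, 2) ≈ 52.500)
r = 27 (r = Add(24, 3) = 27)
Pow(Add(Mul(-12, m), Mul(Mul(Mul(-3, 4), -2), r)), -1) = Pow(Add(Mul(-12, Rational(105, 2)), Mul(Mul(Mul(-3, 4), -2), 27)), -1) = Pow(Add(-630, Mul(Mul(-12, -2), 27)), -1) = Pow(Add(-630, Mul(24, 27)), -1) = Pow(Add(-630, 648), -1) = Pow(18, -1) = Rational(1, 18)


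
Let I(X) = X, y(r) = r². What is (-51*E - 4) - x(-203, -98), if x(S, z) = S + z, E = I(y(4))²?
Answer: -12759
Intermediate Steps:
E = 256 (E = (4²)² = 16² = 256)
(-51*E - 4) - x(-203, -98) = (-51*256 - 4) - (-203 - 98) = (-13056 - 4) - 1*(-301) = -13060 + 301 = -12759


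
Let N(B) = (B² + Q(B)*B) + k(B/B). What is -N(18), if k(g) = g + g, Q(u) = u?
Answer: -650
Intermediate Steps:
k(g) = 2*g
N(B) = 2 + 2*B² (N(B) = (B² + B*B) + 2*(B/B) = (B² + B²) + 2*1 = 2*B² + 2 = 2 + 2*B²)
-N(18) = -(2 + 2*18²) = -(2 + 2*324) = -(2 + 648) = -1*650 = -650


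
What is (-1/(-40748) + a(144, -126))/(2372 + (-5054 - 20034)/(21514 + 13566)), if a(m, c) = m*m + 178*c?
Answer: -302326521775/423701126832 ≈ -0.71354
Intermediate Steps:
a(m, c) = m² + 178*c
(-1/(-40748) + a(144, -126))/(2372 + (-5054 - 20034)/(21514 + 13566)) = (-1/(-40748) + (144² + 178*(-126)))/(2372 + (-5054 - 20034)/(21514 + 13566)) = (-1*(-1/40748) + (20736 - 22428))/(2372 - 25088/35080) = (1/40748 - 1692)/(2372 - 25088*1/35080) = -68945615/(40748*(2372 - 3136/4385)) = -68945615/(40748*10398084/4385) = -68945615/40748*4385/10398084 = -302326521775/423701126832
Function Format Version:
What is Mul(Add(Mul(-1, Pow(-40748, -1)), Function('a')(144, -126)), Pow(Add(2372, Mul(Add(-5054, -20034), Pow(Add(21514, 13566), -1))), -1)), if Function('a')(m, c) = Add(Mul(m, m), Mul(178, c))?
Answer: Rational(-302326521775, 423701126832) ≈ -0.71354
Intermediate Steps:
Function('a')(m, c) = Add(Pow(m, 2), Mul(178, c))
Mul(Add(Mul(-1, Pow(-40748, -1)), Function('a')(144, -126)), Pow(Add(2372, Mul(Add(-5054, -20034), Pow(Add(21514, 13566), -1))), -1)) = Mul(Add(Mul(-1, Pow(-40748, -1)), Add(Pow(144, 2), Mul(178, -126))), Pow(Add(2372, Mul(Add(-5054, -20034), Pow(Add(21514, 13566), -1))), -1)) = Mul(Add(Mul(-1, Rational(-1, 40748)), Add(20736, -22428)), Pow(Add(2372, Mul(-25088, Pow(35080, -1))), -1)) = Mul(Add(Rational(1, 40748), -1692), Pow(Add(2372, Mul(-25088, Rational(1, 35080))), -1)) = Mul(Rational(-68945615, 40748), Pow(Add(2372, Rational(-3136, 4385)), -1)) = Mul(Rational(-68945615, 40748), Pow(Rational(10398084, 4385), -1)) = Mul(Rational(-68945615, 40748), Rational(4385, 10398084)) = Rational(-302326521775, 423701126832)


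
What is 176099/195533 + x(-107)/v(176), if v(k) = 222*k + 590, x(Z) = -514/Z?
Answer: 373717713764/414904796761 ≈ 0.90073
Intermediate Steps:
v(k) = 590 + 222*k
176099/195533 + x(-107)/v(176) = 176099/195533 + (-514/(-107))/(590 + 222*176) = 176099*(1/195533) + (-514*(-1/107))/(590 + 39072) = 176099/195533 + (514/107)/39662 = 176099/195533 + (514/107)*(1/39662) = 176099/195533 + 257/2121917 = 373717713764/414904796761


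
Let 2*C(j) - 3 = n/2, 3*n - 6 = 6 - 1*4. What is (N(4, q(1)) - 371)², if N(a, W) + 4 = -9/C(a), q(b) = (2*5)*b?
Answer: 24295041/169 ≈ 1.4376e+5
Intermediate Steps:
n = 8/3 (n = 2 + (6 - 1*4)/3 = 2 + (6 - 4)/3 = 2 + (⅓)*2 = 2 + ⅔ = 8/3 ≈ 2.6667)
q(b) = 10*b
C(j) = 13/6 (C(j) = 3/2 + ((8/3)/2)/2 = 3/2 + ((8/3)*(½))/2 = 3/2 + (½)*(4/3) = 3/2 + ⅔ = 13/6)
N(a, W) = -106/13 (N(a, W) = -4 - 9/13/6 = -4 - 9*6/13 = -4 - 54/13 = -106/13)
(N(4, q(1)) - 371)² = (-106/13 - 371)² = (-4929/13)² = 24295041/169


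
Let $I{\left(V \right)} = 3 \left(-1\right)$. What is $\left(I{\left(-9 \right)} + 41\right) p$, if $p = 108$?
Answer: $4104$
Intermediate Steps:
$I{\left(V \right)} = -3$
$\left(I{\left(-9 \right)} + 41\right) p = \left(-3 + 41\right) 108 = 38 \cdot 108 = 4104$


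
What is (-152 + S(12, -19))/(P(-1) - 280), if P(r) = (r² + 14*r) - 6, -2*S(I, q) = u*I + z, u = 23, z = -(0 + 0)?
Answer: 290/299 ≈ 0.96990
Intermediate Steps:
z = 0 (z = -1*0 = 0)
S(I, q) = -23*I/2 (S(I, q) = -(23*I + 0)/2 = -23*I/2)
P(r) = -6 + r² + 14*r
(-152 + S(12, -19))/(P(-1) - 280) = (-152 - 23/2*12)/((-6 + (-1)² + 14*(-1)) - 280) = (-152 - 138)/((-6 + 1 - 14) - 280) = -290/(-19 - 280) = -290/(-299) = -290*(-1/299) = 290/299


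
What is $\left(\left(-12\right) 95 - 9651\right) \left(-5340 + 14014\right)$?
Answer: $-93601134$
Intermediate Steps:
$\left(\left(-12\right) 95 - 9651\right) \left(-5340 + 14014\right) = \left(-1140 - 9651\right) 8674 = \left(-10791\right) 8674 = -93601134$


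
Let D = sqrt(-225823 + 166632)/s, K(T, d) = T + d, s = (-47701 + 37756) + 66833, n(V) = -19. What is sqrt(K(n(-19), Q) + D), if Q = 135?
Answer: sqrt(93851091776 + 14222*I*sqrt(59191))/28444 ≈ 10.77 + 0.00019854*I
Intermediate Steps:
s = 56888 (s = -9945 + 66833 = 56888)
D = I*sqrt(59191)/56888 (D = sqrt(-225823 + 166632)/56888 = sqrt(-59191)*(1/56888) = (I*sqrt(59191))*(1/56888) = I*sqrt(59191)/56888 ≈ 0.0042767*I)
sqrt(K(n(-19), Q) + D) = sqrt((-19 + 135) + I*sqrt(59191)/56888) = sqrt(116 + I*sqrt(59191)/56888)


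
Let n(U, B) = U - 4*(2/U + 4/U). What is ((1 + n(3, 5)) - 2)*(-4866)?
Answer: 29196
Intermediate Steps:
n(U, B) = U - 24/U
((1 + n(3, 5)) - 2)*(-4866) = ((1 + (3 - 24/3)) - 2)*(-4866) = ((1 + (3 - 24*⅓)) - 2)*(-4866) = ((1 + (3 - 8)) - 2)*(-4866) = ((1 - 5) - 2)*(-4866) = (-4 - 2)*(-4866) = -6*(-4866) = 29196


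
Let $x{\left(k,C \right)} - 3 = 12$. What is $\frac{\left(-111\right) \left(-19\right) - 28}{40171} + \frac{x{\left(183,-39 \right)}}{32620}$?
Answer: $\frac{13696957}{262075604} \approx 0.052263$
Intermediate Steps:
$x{\left(k,C \right)} = 15$ ($x{\left(k,C \right)} = 3 + 12 = 15$)
$\frac{\left(-111\right) \left(-19\right) - 28}{40171} + \frac{x{\left(183,-39 \right)}}{32620} = \frac{\left(-111\right) \left(-19\right) - 28}{40171} + \frac{15}{32620} = \left(2109 - 28\right) \frac{1}{40171} + 15 \cdot \frac{1}{32620} = 2081 \cdot \frac{1}{40171} + \frac{3}{6524} = \frac{2081}{40171} + \frac{3}{6524} = \frac{13696957}{262075604}$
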